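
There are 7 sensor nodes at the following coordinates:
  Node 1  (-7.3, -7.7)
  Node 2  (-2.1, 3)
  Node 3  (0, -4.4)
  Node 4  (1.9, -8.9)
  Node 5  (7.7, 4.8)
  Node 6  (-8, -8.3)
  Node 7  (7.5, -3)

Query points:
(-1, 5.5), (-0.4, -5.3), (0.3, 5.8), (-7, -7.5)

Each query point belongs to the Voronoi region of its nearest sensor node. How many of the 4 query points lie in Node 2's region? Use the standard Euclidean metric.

2

(-1, 5.5) — d² to each: Node 1:213.93, Node 2:7.46, Node 3:99.01, Node 4:215.77, Node 5:76.18, Node 6:239.44, Node 7:144.5 → nearest is Node 2
(-0.4, -5.3) — d² to each: Node 1:53.37, Node 2:71.78, Node 3:0.97, Node 4:18.25, Node 5:167.62, Node 6:66.76, Node 7:67.7 → nearest is Node 3
(0.3, 5.8) — d² to each: Node 1:240.01, Node 2:13.6, Node 3:104.13, Node 4:218.65, Node 5:55.76, Node 6:267.7, Node 7:129.28 → nearest is Node 2
(-7, -7.5) — d² to each: Node 1:0.13, Node 2:134.26, Node 3:58.61, Node 4:81.17, Node 5:367.38, Node 6:1.64, Node 7:230.5 → nearest is Node 1
2 of the 4 points have Node 2 as nearest.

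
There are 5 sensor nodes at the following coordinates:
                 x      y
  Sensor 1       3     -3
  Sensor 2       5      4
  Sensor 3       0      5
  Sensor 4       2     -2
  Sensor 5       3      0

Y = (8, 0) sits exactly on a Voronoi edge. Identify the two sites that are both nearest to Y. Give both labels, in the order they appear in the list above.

Squared distances from Y to each site:
d²(Y, Sensor 1) = 25 + 9 = 34
d²(Y, Sensor 2) = 9 + 16 = 25
d²(Y, Sensor 3) = 64 + 25 = 89
d²(Y, Sensor 4) = 36 + 4 = 40
d²(Y, Sensor 5) = 25 + 0 = 25
Y is equidistant from Sensor 2 and Sensor 5 (both at squared distance 25), and every other site is strictly farther — so Y lies on the Sensor 2–Sensor 5 Voronoi edge.

Sensor 2 and Sensor 5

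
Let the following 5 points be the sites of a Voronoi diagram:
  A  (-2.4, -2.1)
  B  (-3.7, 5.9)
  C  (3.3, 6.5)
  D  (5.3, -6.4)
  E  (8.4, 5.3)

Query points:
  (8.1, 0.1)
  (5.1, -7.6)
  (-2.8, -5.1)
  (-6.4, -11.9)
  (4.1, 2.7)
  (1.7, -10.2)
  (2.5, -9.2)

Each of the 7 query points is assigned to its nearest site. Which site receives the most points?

(8.1, 0.1) — d² to each: A:115.09, B:172.88, C:64, D:50.09, E:27.13 → nearest is E
(5.1, -7.6) — d² to each: A:86.5, B:259.69, C:202.05, D:1.48, E:177.3 → nearest is D
(-2.8, -5.1) — d² to each: A:9.16, B:121.81, C:171.77, D:67.3, E:233.6 → nearest is A
(-6.4, -11.9) — d² to each: A:112.04, B:324.13, C:432.65, D:167.14, E:514.88 → nearest is A
(4.1, 2.7) — d² to each: A:65.29, B:71.08, C:15.08, D:84.25, E:25.25 → nearest is C
(1.7, -10.2) — d² to each: A:82.42, B:288.37, C:281.45, D:27.4, E:285.14 → nearest is D
(2.5, -9.2) — d² to each: A:74.42, B:266.45, C:247.13, D:15.68, E:245.06 → nearest is D
Tally — A:2, C:1, D:3, E:1. D captures the most (3).

D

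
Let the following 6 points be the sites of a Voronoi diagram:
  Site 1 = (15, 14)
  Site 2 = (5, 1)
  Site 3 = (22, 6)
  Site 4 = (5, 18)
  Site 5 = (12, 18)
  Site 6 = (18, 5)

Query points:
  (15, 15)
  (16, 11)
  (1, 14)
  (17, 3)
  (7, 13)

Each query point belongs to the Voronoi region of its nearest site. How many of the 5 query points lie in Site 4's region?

2

(15, 15) — d² to each: Site 1:1, Site 2:296, Site 3:130, Site 4:109, Site 5:18, Site 6:109 → nearest is Site 1
(16, 11) — d² to each: Site 1:10, Site 2:221, Site 3:61, Site 4:170, Site 5:65, Site 6:40 → nearest is Site 1
(1, 14) — d² to each: Site 1:196, Site 2:185, Site 3:505, Site 4:32, Site 5:137, Site 6:370 → nearest is Site 4
(17, 3) — d² to each: Site 1:125, Site 2:148, Site 3:34, Site 4:369, Site 5:250, Site 6:5 → nearest is Site 6
(7, 13) — d² to each: Site 1:65, Site 2:148, Site 3:274, Site 4:29, Site 5:50, Site 6:185 → nearest is Site 4
2 of the 5 points have Site 4 as nearest.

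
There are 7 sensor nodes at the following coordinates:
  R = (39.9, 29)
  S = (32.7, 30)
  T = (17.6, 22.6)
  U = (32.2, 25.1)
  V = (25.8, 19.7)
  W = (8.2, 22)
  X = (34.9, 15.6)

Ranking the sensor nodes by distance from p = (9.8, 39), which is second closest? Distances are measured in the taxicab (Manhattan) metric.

T

d(p,R) = |9.8−39.9| + |39−29| = 30.1 + 10 = 40.1
d(p,S) = |9.8−32.7| + |39−30| = 22.9 + 9 = 31.9
d(p,T) = |9.8−17.6| + |39−22.6| = 7.8 + 16.4 = 24.2
d(p,U) = |9.8−32.2| + |39−25.1| = 22.4 + 13.9 = 36.3
d(p,V) = |9.8−25.8| + |39−19.7| = 16 + 19.3 = 35.3
d(p,W) = |9.8−8.2| + |39−22| = 1.6 + 17 = 18.6
d(p,X) = |9.8−34.9| + |39−15.6| = 25.1 + 23.4 = 48.5
Sorted ascending: W, T, S, … — the second-nearest is T.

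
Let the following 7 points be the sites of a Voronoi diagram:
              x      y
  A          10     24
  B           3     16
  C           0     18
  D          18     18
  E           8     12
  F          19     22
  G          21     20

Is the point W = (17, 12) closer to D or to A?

Compare squared distances:
|WD|² = (17−18)² + (12−18)² = 1 + 36 = 37
|WA|² = (17−10)² + (12−24)² = 49 + 144 = 193
37 < 193, so D is closer.

D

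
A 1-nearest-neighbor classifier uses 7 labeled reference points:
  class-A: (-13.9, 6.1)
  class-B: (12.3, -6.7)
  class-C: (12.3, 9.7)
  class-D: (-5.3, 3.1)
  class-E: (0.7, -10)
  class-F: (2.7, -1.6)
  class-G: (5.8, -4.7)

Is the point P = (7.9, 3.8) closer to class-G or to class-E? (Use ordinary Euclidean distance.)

Compare squared distances:
d²(P, class-G) = (7.9−5.8)² + (3.8−(-4.7))² = 4.41 + 72.25 = 76.66
d²(P, class-E) = (7.9−0.7)² + (3.8−(-10))² = 51.84 + 190.44 = 242.28
76.66 < 242.28, so class-G is closer.

class-G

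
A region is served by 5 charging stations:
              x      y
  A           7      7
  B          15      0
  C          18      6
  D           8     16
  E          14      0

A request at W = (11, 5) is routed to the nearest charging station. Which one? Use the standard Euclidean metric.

Since √ is increasing, it suffices to compare squared distances:
|WA|² = (11−7)² + (5−7)² = 16 + 4 = 20
|WB|² = (11−15)² + (5−0)² = 16 + 25 = 41
|WC|² = (11−18)² + (5−6)² = 49 + 1 = 50
|WD|² = (11−8)² + (5−16)² = 9 + 121 = 130
|WE|² = (11−14)² + (5−0)² = 9 + 25 = 34
The smallest is to A, so W lies in the Voronoi region of A.

A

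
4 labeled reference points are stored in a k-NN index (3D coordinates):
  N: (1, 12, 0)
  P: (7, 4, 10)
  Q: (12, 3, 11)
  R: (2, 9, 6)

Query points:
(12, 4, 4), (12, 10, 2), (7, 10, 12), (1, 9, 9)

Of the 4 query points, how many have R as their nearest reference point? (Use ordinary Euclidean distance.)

2

(12, 4, 4) — d² to each: N:201, P:61, Q:50, R:129 → nearest is Q
(12, 10, 2) — d² to each: N:129, P:125, Q:130, R:117 → nearest is R
(7, 10, 12) — d² to each: N:184, P:40, Q:75, R:62 → nearest is P
(1, 9, 9) — d² to each: N:90, P:62, Q:161, R:10 → nearest is R
2 of the 4 points have R as nearest.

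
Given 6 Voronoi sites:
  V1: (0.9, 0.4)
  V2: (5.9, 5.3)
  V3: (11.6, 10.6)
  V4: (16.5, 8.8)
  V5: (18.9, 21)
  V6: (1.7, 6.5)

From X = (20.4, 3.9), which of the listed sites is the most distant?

Compare squared distances (the ordering matches that of the actual distances):
|XV1|² = 380.25 + 12.25 = 392.5
|XV2|² = 210.25 + 1.96 = 212.21
|XV3|² = 77.44 + 44.89 = 122.33
|XV4|² = 15.21 + 24.01 = 39.22
|XV5|² = 2.25 + 292.41 = 294.66
|XV6|² = 349.69 + 6.76 = 356.45
The largest is to V1.

V1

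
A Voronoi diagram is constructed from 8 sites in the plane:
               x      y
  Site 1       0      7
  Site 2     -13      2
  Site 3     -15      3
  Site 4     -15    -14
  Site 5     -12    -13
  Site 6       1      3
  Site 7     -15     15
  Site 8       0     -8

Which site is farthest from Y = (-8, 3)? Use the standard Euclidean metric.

Squared Euclidean distances:
d²(Y, Site 1) = 64 + 16 = 80
d²(Y, Site 2) = 25 + 1 = 26
d²(Y, Site 3) = 49 + 0 = 49
d²(Y, Site 4) = 49 + 289 = 338
d²(Y, Site 5) = 16 + 256 = 272
d²(Y, Site 6) = 81 + 0 = 81
d²(Y, Site 7) = 49 + 144 = 193
d²(Y, Site 8) = 64 + 121 = 185
The largest is to Site 4.

Site 4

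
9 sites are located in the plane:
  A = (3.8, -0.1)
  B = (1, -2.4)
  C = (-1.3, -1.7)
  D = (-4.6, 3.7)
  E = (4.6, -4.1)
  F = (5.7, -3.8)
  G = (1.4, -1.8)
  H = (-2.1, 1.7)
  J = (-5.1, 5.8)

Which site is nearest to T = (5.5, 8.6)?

Since √ is increasing, it suffices to compare squared distances:
|TA|² = (5.5−3.8)² + (8.6−(-0.1))² = 2.89 + 75.69 = 78.58
|TB|² = (5.5−1)² + (8.6−(-2.4))² = 20.25 + 121 = 141.25
|TC|² = (5.5−(-1.3))² + (8.6−(-1.7))² = 46.24 + 106.09 = 152.33
|TD|² = (5.5−(-4.6))² + (8.6−3.7)² = 102.01 + 24.01 = 126.02
|TE|² = (5.5−4.6)² + (8.6−(-4.1))² = 0.81 + 161.29 = 162.1
|TF|² = (5.5−5.7)² + (8.6−(-3.8))² = 0.04 + 153.76 = 153.8
|TG|² = (5.5−1.4)² + (8.6−(-1.8))² = 16.81 + 108.16 = 124.97
|TH|² = (5.5−(-2.1))² + (8.6−1.7)² = 57.76 + 47.61 = 105.37
|TJ|² = (5.5−(-5.1))² + (8.6−5.8)² = 112.36 + 7.84 = 120.2
Minimum is at A.

A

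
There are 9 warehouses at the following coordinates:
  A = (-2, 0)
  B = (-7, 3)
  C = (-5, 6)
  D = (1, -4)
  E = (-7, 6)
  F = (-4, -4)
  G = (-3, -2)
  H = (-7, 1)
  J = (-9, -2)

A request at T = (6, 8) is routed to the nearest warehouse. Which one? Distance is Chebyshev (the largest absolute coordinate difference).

d(T,A) = max(8, 8) = 8
d(T,B) = max(13, 5) = 13
d(T,C) = max(11, 2) = 11
d(T,D) = max(5, 12) = 12
d(T,E) = max(13, 2) = 13
d(T,F) = max(10, 12) = 12
d(T,G) = max(9, 10) = 10
d(T,H) = max(13, 7) = 13
d(T,J) = max(15, 10) = 15
The smallest is to A, so T lies in the Voronoi region of A.

A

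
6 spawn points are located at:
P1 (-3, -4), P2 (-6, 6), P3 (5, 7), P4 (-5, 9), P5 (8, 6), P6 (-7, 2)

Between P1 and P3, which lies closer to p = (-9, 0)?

Compare squared distances:
|pP1|² = (-9−(-3))² + (0−(-4))² = 36 + 16 = 52
|pP3|² = (-9−5)² + (0−7)² = 196 + 49 = 245
52 < 245, so P1 is closer.

P1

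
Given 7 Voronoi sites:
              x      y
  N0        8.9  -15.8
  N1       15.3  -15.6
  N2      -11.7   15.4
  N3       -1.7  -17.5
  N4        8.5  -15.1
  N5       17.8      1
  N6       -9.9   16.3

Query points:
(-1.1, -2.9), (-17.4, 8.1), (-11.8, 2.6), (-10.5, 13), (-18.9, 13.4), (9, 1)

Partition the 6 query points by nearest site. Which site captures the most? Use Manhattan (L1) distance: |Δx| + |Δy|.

N2

(-1.1, -2.9) — d to each: N0:22.9, N1:29.1, N2:28.9, N3:15.2, N4:21.8, N5:22.8, N6:28 → nearest is N3
(-17.4, 8.1) — d to each: N0:50.2, N1:56.4, N2:13, N3:41.3, N4:49.1, N5:42.3, N6:15.7 → nearest is N2
(-11.8, 2.6) — d to each: N0:39.1, N1:45.3, N2:12.9, N3:30.2, N4:38, N5:31.2, N6:15.6 → nearest is N2
(-10.5, 13) — d to each: N0:48.2, N1:54.4, N2:3.6, N3:39.3, N4:47.1, N5:40.3, N6:3.9 → nearest is N2
(-18.9, 13.4) — d to each: N0:57, N1:63.2, N2:9.2, N3:48.1, N4:55.9, N5:49.1, N6:11.9 → nearest is N2
(9, 1) — d to each: N0:16.9, N1:22.9, N2:35.1, N3:29.2, N4:16.6, N5:8.8, N6:34.2 → nearest is N5
Tally — N2:4, N3:1, N5:1. N2 captures the most (4).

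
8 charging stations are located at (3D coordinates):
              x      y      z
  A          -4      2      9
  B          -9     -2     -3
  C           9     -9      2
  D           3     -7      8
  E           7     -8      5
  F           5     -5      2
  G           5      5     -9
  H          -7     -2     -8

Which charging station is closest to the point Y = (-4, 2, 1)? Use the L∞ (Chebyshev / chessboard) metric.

B

d(Y,A) = max(0, 0, 8) = 8
d(Y,B) = max(5, 4, 4) = 5
d(Y,C) = max(13, 11, 1) = 13
d(Y,D) = max(7, 9, 7) = 9
d(Y,E) = max(11, 10, 4) = 11
d(Y,F) = max(9, 7, 1) = 9
d(Y,G) = max(9, 3, 10) = 10
d(Y,H) = max(3, 4, 9) = 9
Minimum is at B.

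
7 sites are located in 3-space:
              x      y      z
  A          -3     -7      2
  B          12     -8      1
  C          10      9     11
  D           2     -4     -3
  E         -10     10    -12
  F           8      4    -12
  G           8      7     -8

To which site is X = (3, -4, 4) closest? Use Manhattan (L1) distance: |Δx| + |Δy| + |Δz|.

d(X,A) = |3−(-3)| + |-4−(-7)| + |4−2| = 6 + 3 + 2 = 11
d(X,B) = |3−12| + |-4−(-8)| + |4−1| = 9 + 4 + 3 = 16
d(X,C) = |3−10| + |-4−9| + |4−11| = 7 + 13 + 7 = 27
d(X,D) = |3−2| + |-4−(-4)| + |4−(-3)| = 1 + 0 + 7 = 8
d(X,E) = |3−(-10)| + |-4−10| + |4−(-12)| = 13 + 14 + 16 = 43
d(X,F) = |3−8| + |-4−4| + |4−(-12)| = 5 + 8 + 16 = 29
d(X,G) = |3−8| + |-4−7| + |4−(-8)| = 5 + 11 + 12 = 28
The smallest is to D, so X lies in the Voronoi region of D.

D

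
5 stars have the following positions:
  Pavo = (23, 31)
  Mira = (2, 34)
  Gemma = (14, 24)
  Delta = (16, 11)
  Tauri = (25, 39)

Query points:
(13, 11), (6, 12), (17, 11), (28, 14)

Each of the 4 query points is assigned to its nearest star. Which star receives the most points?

Delta

(13, 11) — d² to each: Pavo:500, Mira:650, Gemma:170, Delta:9, Tauri:928 → nearest is Delta
(6, 12) — d² to each: Pavo:650, Mira:500, Gemma:208, Delta:101, Tauri:1090 → nearest is Delta
(17, 11) — d² to each: Pavo:436, Mira:754, Gemma:178, Delta:1, Tauri:848 → nearest is Delta
(28, 14) — d² to each: Pavo:314, Mira:1076, Gemma:296, Delta:153, Tauri:634 → nearest is Delta
Tally — Delta:4. Delta captures the most (4).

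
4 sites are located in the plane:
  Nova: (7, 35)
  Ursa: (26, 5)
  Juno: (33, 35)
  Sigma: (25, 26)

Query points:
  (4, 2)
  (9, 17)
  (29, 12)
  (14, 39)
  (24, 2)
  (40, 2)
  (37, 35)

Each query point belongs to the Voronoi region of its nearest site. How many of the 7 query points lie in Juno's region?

1

(4, 2) — d² to each: Nova:1098, Ursa:493, Juno:1930, Sigma:1017 → nearest is Ursa
(9, 17) — d² to each: Nova:328, Ursa:433, Juno:900, Sigma:337 → nearest is Nova
(29, 12) — d² to each: Nova:1013, Ursa:58, Juno:545, Sigma:212 → nearest is Ursa
(14, 39) — d² to each: Nova:65, Ursa:1300, Juno:377, Sigma:290 → nearest is Nova
(24, 2) — d² to each: Nova:1378, Ursa:13, Juno:1170, Sigma:577 → nearest is Ursa
(40, 2) — d² to each: Nova:2178, Ursa:205, Juno:1138, Sigma:801 → nearest is Ursa
(37, 35) — d² to each: Nova:900, Ursa:1021, Juno:16, Sigma:225 → nearest is Juno
1 of the 7 points has Juno as nearest.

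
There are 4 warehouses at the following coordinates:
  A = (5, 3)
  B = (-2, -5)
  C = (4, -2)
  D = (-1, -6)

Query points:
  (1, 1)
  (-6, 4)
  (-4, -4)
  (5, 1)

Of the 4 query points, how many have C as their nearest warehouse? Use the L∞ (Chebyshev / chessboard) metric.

1

(1, 1) — d to each: A:4, B:6, C:3, D:7 → nearest is C
(-6, 4) — d to each: A:11, B:9, C:10, D:10 → nearest is B
(-4, -4) — d to each: A:9, B:2, C:8, D:3 → nearest is B
(5, 1) — d to each: A:2, B:7, C:3, D:7 → nearest is A
1 of the 4 points has C as nearest.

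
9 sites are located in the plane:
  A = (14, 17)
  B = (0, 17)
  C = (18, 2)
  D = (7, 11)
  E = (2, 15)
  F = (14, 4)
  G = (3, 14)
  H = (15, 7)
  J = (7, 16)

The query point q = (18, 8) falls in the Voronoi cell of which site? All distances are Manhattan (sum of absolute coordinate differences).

d(q,A) = 4 + 9 = 13
d(q,B) = 18 + 9 = 27
d(q,C) = 0 + 6 = 6
d(q,D) = 11 + 3 = 14
d(q,E) = 16 + 7 = 23
d(q,F) = 4 + 4 = 8
d(q,G) = 15 + 6 = 21
d(q,H) = 3 + 1 = 4
d(q,J) = 11 + 8 = 19
The smallest is to H, so q lies in the Voronoi region of H.

H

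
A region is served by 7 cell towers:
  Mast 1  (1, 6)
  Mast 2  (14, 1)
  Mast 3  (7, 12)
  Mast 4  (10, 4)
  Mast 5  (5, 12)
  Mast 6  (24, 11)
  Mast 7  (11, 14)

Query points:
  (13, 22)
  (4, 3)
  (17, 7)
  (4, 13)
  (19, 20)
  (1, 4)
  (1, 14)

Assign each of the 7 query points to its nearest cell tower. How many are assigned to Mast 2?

1

(13, 22) — d² to each: Mast 1:400, Mast 2:442, Mast 3:136, Mast 4:333, Mast 5:164, Mast 6:242, Mast 7:68 → nearest is Mast 7
(4, 3) — d² to each: Mast 1:18, Mast 2:104, Mast 3:90, Mast 4:37, Mast 5:82, Mast 6:464, Mast 7:170 → nearest is Mast 1
(17, 7) — d² to each: Mast 1:257, Mast 2:45, Mast 3:125, Mast 4:58, Mast 5:169, Mast 6:65, Mast 7:85 → nearest is Mast 2
(4, 13) — d² to each: Mast 1:58, Mast 2:244, Mast 3:10, Mast 4:117, Mast 5:2, Mast 6:404, Mast 7:50 → nearest is Mast 5
(19, 20) — d² to each: Mast 1:520, Mast 2:386, Mast 3:208, Mast 4:337, Mast 5:260, Mast 6:106, Mast 7:100 → nearest is Mast 7
(1, 4) — d² to each: Mast 1:4, Mast 2:178, Mast 3:100, Mast 4:81, Mast 5:80, Mast 6:578, Mast 7:200 → nearest is Mast 1
(1, 14) — d² to each: Mast 1:64, Mast 2:338, Mast 3:40, Mast 4:181, Mast 5:20, Mast 6:538, Mast 7:100 → nearest is Mast 5
1 of the 7 points has Mast 2 as nearest.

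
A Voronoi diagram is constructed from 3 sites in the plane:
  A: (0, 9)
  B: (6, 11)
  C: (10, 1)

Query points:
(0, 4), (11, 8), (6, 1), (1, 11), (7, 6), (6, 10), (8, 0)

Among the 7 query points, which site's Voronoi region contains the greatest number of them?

B

(0, 4) — d² to each: A:25, B:85, C:109 → nearest is A
(11, 8) — d² to each: A:122, B:34, C:50 → nearest is B
(6, 1) — d² to each: A:100, B:100, C:16 → nearest is C
(1, 11) — d² to each: A:5, B:25, C:181 → nearest is A
(7, 6) — d² to each: A:58, B:26, C:34 → nearest is B
(6, 10) — d² to each: A:37, B:1, C:97 → nearest is B
(8, 0) — d² to each: A:145, B:125, C:5 → nearest is C
Tally — A:2, B:3, C:2. B captures the most (3).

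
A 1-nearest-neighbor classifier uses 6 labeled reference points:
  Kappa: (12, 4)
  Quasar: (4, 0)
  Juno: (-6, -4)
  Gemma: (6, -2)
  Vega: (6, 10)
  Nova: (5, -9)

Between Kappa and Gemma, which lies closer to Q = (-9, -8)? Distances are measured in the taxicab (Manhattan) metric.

d(Q, Kappa) = |-9−12| + |-8−4| = 21 + 12 = 33
d(Q, Gemma) = |-9−6| + |-8−(-2)| = 15 + 6 = 21
33 > 21, so Gemma is closer.

Gemma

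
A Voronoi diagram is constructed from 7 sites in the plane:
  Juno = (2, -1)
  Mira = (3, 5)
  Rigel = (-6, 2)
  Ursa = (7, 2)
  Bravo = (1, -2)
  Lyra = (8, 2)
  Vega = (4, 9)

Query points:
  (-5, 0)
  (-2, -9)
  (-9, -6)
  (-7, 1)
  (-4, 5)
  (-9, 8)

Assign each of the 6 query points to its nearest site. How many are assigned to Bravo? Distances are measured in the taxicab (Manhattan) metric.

(-5, 0) — d to each: Juno:8, Mira:13, Rigel:3, Ursa:14, Bravo:8, Lyra:15, Vega:18 → nearest is Rigel
(-2, -9) — d to each: Juno:12, Mira:19, Rigel:15, Ursa:20, Bravo:10, Lyra:21, Vega:24 → nearest is Bravo
(-9, -6) — d to each: Juno:16, Mira:23, Rigel:11, Ursa:24, Bravo:14, Lyra:25, Vega:28 → nearest is Rigel
(-7, 1) — d to each: Juno:11, Mira:14, Rigel:2, Ursa:15, Bravo:11, Lyra:16, Vega:19 → nearest is Rigel
(-4, 5) — d to each: Juno:12, Mira:7, Rigel:5, Ursa:14, Bravo:12, Lyra:15, Vega:12 → nearest is Rigel
(-9, 8) — d to each: Juno:20, Mira:15, Rigel:9, Ursa:22, Bravo:20, Lyra:23, Vega:14 → nearest is Rigel
1 of the 6 points has Bravo as nearest.

1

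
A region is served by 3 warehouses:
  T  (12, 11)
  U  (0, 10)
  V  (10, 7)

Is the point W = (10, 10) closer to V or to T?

T

Compare squared distances:
|WV|² = (10−10)² + (10−7)² = 0 + 9 = 9
|WT|² = (10−12)² + (10−11)² = 4 + 1 = 5
9 > 5, so T is closer.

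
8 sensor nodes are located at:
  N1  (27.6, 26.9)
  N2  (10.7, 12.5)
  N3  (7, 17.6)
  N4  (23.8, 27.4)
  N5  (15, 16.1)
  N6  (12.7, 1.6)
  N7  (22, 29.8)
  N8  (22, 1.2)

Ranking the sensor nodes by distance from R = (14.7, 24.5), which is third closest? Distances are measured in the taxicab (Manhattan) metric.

N7

d(R,N1) = |14.7−27.6| + |24.5−26.9| = 12.9 + 2.4 = 15.3
d(R,N2) = |14.7−10.7| + |24.5−12.5| = 4 + 12 = 16
d(R,N3) = |14.7−7| + |24.5−17.6| = 7.7 + 6.9 = 14.6
d(R,N4) = |14.7−23.8| + |24.5−27.4| = 9.1 + 2.9 = 12
d(R,N5) = |14.7−15| + |24.5−16.1| = 0.3 + 8.4 = 8.7
d(R,N6) = |14.7−12.7| + |24.5−1.6| = 2 + 22.9 = 24.9
d(R,N7) = |14.7−22| + |24.5−29.8| = 7.3 + 5.3 = 12.6
d(R,N8) = |14.7−22| + |24.5−1.2| = 7.3 + 23.3 = 30.6
Sorted ascending: N5, N4, N7, N3, … — the third-nearest is N7.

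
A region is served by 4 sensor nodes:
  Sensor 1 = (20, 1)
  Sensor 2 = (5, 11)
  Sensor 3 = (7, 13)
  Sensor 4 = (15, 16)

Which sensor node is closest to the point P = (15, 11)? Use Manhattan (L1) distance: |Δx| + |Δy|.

d(P, Sensor 1) = |15−20| + |11−1| = 5 + 10 = 15
d(P, Sensor 2) = |15−5| + |11−11| = 10 + 0 = 10
d(P, Sensor 3) = |15−7| + |11−13| = 8 + 2 = 10
d(P, Sensor 4) = |15−15| + |11−16| = 0 + 5 = 5
Minimum is at Sensor 4.

Sensor 4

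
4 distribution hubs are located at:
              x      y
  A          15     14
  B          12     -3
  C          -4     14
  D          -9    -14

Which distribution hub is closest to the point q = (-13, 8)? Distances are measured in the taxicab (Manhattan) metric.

d(q,A) = |-13−15| + |8−14| = 28 + 6 = 34
d(q,B) = |-13−12| + |8−(-3)| = 25 + 11 = 36
d(q,C) = |-13−(-4)| + |8−14| = 9 + 6 = 15
d(q,D) = |-13−(-9)| + |8−(-14)| = 4 + 22 = 26
The smallest is to C, so q lies in the Voronoi region of C.

C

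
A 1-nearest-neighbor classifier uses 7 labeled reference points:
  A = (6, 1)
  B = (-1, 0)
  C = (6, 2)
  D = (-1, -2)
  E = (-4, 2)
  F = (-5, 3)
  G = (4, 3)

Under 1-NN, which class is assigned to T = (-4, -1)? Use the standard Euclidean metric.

Since √ is increasing, it suffices to compare squared distances:
|TA|² = (-4−6)² + (-1−1)² = 100 + 4 = 104
|TB|² = (-4−(-1))² + (-1−0)² = 9 + 1 = 10
|TC|² = (-4−6)² + (-1−2)² = 100 + 9 = 109
|TD|² = (-4−(-1))² + (-1−(-2))² = 9 + 1 = 10
|TE|² = (-4−(-4))² + (-1−2)² = 0 + 9 = 9
|TF|² = (-4−(-5))² + (-1−3)² = 1 + 16 = 17
|TG|² = (-4−4)² + (-1−3)² = 64 + 16 = 80
The smallest is to E, so T lies in the Voronoi region of E.

E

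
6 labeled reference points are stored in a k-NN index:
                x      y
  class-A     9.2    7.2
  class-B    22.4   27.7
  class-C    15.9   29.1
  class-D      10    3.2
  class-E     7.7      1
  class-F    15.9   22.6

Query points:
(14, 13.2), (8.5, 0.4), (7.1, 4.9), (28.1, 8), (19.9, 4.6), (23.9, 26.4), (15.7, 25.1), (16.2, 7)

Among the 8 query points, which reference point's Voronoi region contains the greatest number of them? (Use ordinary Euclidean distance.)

class-A

(14, 13.2) — d² to each: class-A:59.04, class-B:280.81, class-C:256.42, class-D:116, class-E:188.53, class-F:91.97 → nearest is class-A
(8.5, 0.4) — d² to each: class-A:46.73, class-B:938.5, class-C:878.45, class-D:10.09, class-E:1, class-F:547.6 → nearest is class-E
(7.1, 4.9) — d² to each: class-A:9.7, class-B:753.93, class-C:663.08, class-D:11.3, class-E:15.57, class-F:390.73 → nearest is class-A
(28.1, 8) — d² to each: class-A:357.85, class-B:420.58, class-C:594.05, class-D:350.65, class-E:465.16, class-F:362 → nearest is class-D
(19.9, 4.6) — d² to each: class-A:121.25, class-B:539.86, class-C:616.25, class-D:99.97, class-E:161.8, class-F:340 → nearest is class-D
(23.9, 26.4) — d² to each: class-A:584.73, class-B:3.94, class-C:71.29, class-D:731.45, class-E:907.6, class-F:78.44 → nearest is class-B
(15.7, 25.1) — d² to each: class-A:362.66, class-B:51.65, class-C:16.04, class-D:512.1, class-E:644.81, class-F:6.29 → nearest is class-F
(16.2, 7) — d² to each: class-A:49.04, class-B:466.93, class-C:488.5, class-D:52.88, class-E:108.25, class-F:243.45 → nearest is class-A
Tally — class-A:3, class-B:1, class-D:2, class-E:1, class-F:1. class-A captures the most (3).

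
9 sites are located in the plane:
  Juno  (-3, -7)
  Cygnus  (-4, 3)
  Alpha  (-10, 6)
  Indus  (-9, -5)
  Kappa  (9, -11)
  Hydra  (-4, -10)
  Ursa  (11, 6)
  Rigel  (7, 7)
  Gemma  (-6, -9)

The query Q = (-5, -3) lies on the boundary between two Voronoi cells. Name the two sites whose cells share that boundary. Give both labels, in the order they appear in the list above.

Juno and Indus

Squared distances from Q to each site:
d²(Q, Juno) = (-5−(-3))² + (-3−(-7))² = 4 + 16 = 20
d²(Q, Cygnus) = (-5−(-4))² + (-3−3)² = 1 + 36 = 37
d²(Q, Alpha) = (-5−(-10))² + (-3−6)² = 25 + 81 = 106
d²(Q, Indus) = (-5−(-9))² + (-3−(-5))² = 16 + 4 = 20
d²(Q, Kappa) = (-5−9)² + (-3−(-11))² = 196 + 64 = 260
d²(Q, Hydra) = (-5−(-4))² + (-3−(-10))² = 1 + 49 = 50
d²(Q, Ursa) = (-5−11)² + (-3−6)² = 256 + 81 = 337
d²(Q, Rigel) = (-5−7)² + (-3−7)² = 144 + 100 = 244
d²(Q, Gemma) = (-5−(-6))² + (-3−(-9))² = 1 + 36 = 37
Q is equidistant from Juno and Indus (both at squared distance 20), and every other site is strictly farther — so Q lies on the Juno–Indus Voronoi edge.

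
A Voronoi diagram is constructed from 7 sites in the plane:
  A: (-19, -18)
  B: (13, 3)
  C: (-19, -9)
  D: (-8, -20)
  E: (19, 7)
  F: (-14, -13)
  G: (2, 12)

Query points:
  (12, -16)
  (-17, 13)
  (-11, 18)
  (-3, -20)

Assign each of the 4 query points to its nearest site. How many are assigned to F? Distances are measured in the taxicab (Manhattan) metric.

0

(12, -16) — d to each: A:33, B:20, C:38, D:24, E:30, F:29, G:38 → nearest is B
(-17, 13) — d to each: A:33, B:40, C:24, D:42, E:42, F:29, G:20 → nearest is G
(-11, 18) — d to each: A:44, B:39, C:35, D:41, E:41, F:34, G:19 → nearest is G
(-3, -20) — d to each: A:18, B:39, C:27, D:5, E:49, F:18, G:37 → nearest is D
0 of the 4 points have F as nearest.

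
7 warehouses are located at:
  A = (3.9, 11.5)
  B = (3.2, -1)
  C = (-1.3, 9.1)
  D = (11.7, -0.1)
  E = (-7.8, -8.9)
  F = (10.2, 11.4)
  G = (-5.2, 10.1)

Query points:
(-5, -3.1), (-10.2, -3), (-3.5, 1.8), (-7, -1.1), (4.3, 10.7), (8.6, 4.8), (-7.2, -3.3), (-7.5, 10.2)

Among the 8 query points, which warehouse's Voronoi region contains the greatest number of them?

E

(-5, -3.1) — d² to each: A:292.37, B:71.65, C:162.53, D:287.89, E:41.48, F:441.29, G:174.28 → nearest is E
(-10.2, -3) — d² to each: A:409.06, B:183.56, C:225.62, D:488.02, E:40.57, F:623.52, G:196.61 → nearest is E
(-3.5, 1.8) — d² to each: A:148.85, B:52.73, C:58.13, D:234.65, E:132.98, F:279.85, G:71.78 → nearest is B
(-7, -1.1) — d² to each: A:277.57, B:104.05, C:136.53, D:350.69, E:61.48, F:452.09, G:128.68 → nearest is E
(4.3, 10.7) — d² to each: A:0.8, B:138.1, C:33.92, D:171.4, E:530.57, F:35.3, G:90.61 → nearest is A
(8.6, 4.8) — d² to each: A:66.98, B:62.8, C:116.5, D:33.62, E:456.65, F:46.12, G:218.53 → nearest is D
(-7.2, -3.3) — d² to each: A:342.25, B:113.45, C:188.57, D:367.45, E:31.72, F:518.85, G:183.56 → nearest is E
(-7.5, 10.2) — d² to each: A:131.65, B:239.93, C:39.65, D:474.73, E:364.9, F:314.73, G:5.3 → nearest is G
Tally — A:1, B:1, D:1, E:4, G:1. E captures the most (4).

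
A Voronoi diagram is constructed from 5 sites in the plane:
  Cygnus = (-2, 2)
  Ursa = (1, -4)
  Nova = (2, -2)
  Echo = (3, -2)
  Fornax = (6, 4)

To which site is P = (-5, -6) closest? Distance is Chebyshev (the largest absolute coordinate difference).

Ursa

d(P, Cygnus) = max(3, 8) = 8
d(P, Ursa) = max(6, 2) = 6
d(P, Nova) = max(7, 4) = 7
d(P, Echo) = max(8, 4) = 8
d(P, Fornax) = max(11, 10) = 11
Minimum is at Ursa.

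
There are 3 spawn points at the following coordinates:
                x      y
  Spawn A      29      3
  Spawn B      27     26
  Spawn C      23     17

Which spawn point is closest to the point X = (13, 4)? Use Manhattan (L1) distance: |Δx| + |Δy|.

d(X, Spawn A) = |13−29| + |4−3| = 16 + 1 = 17
d(X, Spawn B) = |13−27| + |4−26| = 14 + 22 = 36
d(X, Spawn C) = |13−23| + |4−17| = 10 + 13 = 23
The smallest is to Spawn A, so X lies in the Voronoi region of Spawn A.

Spawn A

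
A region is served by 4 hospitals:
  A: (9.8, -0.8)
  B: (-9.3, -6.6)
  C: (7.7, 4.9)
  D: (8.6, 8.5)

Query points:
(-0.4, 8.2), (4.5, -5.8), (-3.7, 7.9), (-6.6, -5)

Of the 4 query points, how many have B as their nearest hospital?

1

(-0.4, 8.2) — d² to each: A:185.04, B:298.25, C:76.5, D:81.09 → nearest is C
(4.5, -5.8) — d² to each: A:53.09, B:191.08, C:124.73, D:221.3 → nearest is A
(-3.7, 7.9) — d² to each: A:257.94, B:241.61, C:138.96, D:151.65 → nearest is C
(-6.6, -5) — d² to each: A:286.6, B:9.85, C:302.5, D:413.29 → nearest is B
1 of the 4 points has B as nearest.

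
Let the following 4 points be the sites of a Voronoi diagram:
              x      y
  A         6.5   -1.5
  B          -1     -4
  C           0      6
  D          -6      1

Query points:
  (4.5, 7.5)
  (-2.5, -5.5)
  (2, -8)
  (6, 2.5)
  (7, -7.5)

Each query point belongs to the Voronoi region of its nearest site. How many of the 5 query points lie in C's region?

1

(4.5, 7.5) — d² to each: A:85, B:162.5, C:22.5, D:152.5 → nearest is C
(-2.5, -5.5) — d² to each: A:97, B:4.5, C:138.5, D:54.5 → nearest is B
(2, -8) — d² to each: A:62.5, B:25, C:200, D:145 → nearest is B
(6, 2.5) — d² to each: A:16.25, B:91.25, C:48.25, D:146.25 → nearest is A
(7, -7.5) — d² to each: A:36.25, B:76.25, C:231.25, D:241.25 → nearest is A
1 of the 5 points has C as nearest.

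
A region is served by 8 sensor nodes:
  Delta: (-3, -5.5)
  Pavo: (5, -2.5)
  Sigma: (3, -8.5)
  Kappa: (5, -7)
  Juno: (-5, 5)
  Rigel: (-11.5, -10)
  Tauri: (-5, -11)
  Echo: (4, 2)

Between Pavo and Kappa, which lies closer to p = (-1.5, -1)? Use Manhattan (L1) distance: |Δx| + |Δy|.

Pavo

d(p, Pavo) = |-1.5−5| + |-1−(-2.5)| = 6.5 + 1.5 = 8
d(p, Kappa) = |-1.5−5| + |-1−(-7)| = 6.5 + 6 = 12.5
8 < 12.5, so Pavo is closer.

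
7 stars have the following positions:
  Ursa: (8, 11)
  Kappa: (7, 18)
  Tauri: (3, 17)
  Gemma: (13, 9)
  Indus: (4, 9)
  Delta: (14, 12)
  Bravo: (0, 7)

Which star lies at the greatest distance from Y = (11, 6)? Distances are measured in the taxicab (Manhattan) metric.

Tauri

d(Y, Ursa) = |11−8| + |6−11| = 3 + 5 = 8
d(Y, Kappa) = |11−7| + |6−18| = 4 + 12 = 16
d(Y, Tauri) = |11−3| + |6−17| = 8 + 11 = 19
d(Y, Gemma) = |11−13| + |6−9| = 2 + 3 = 5
d(Y, Indus) = |11−4| + |6−9| = 7 + 3 = 10
d(Y, Delta) = |11−14| + |6−12| = 3 + 6 = 9
d(Y, Bravo) = |11−0| + |6−7| = 11 + 1 = 12
The largest is to Tauri.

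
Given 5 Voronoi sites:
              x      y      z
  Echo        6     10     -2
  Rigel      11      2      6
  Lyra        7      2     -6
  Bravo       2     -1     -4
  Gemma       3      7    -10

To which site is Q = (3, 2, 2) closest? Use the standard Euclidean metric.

Bravo

Since √ is increasing, it suffices to compare squared distances:
d²(Q, Echo) = (3−6)² + (2−10)² + (2−(-2))² = 9 + 64 + 16 = 89
d²(Q, Rigel) = (3−11)² + (2−2)² + (2−6)² = 64 + 0 + 16 = 80
d²(Q, Lyra) = (3−7)² + (2−2)² + (2−(-6))² = 16 + 0 + 64 = 80
d²(Q, Bravo) = (3−2)² + (2−(-1))² + (2−(-4))² = 1 + 9 + 36 = 46
d²(Q, Gemma) = (3−3)² + (2−7)² + (2−(-10))² = 0 + 25 + 144 = 169
Bravo is nearest.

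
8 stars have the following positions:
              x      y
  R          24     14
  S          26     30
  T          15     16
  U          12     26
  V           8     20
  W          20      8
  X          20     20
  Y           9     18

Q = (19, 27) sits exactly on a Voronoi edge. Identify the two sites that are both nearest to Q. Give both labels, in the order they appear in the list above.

U and X

Squared distances from Q to each site:
|QR|² = (19−24)² + (27−14)² = 25 + 169 = 194
|QS|² = (19−26)² + (27−30)² = 49 + 9 = 58
|QT|² = (19−15)² + (27−16)² = 16 + 121 = 137
|QU|² = (19−12)² + (27−26)² = 49 + 1 = 50
|QV|² = (19−8)² + (27−20)² = 121 + 49 = 170
|QW|² = (19−20)² + (27−8)² = 1 + 361 = 362
|QX|² = (19−20)² + (27−20)² = 1 + 49 = 50
|QY|² = (19−9)² + (27−18)² = 100 + 81 = 181
Q is equidistant from U and X (both at squared distance 50), and every other site is strictly farther — so Q lies on the U–X Voronoi edge.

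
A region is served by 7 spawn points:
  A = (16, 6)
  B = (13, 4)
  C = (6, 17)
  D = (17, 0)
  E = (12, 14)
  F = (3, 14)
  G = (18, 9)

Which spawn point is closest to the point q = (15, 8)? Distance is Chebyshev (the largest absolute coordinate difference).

A

d(q,A) = max(1, 2) = 2
d(q,B) = max(2, 4) = 4
d(q,C) = max(9, 9) = 9
d(q,D) = max(2, 8) = 8
d(q,E) = max(3, 6) = 6
d(q,F) = max(12, 6) = 12
d(q,G) = max(3, 1) = 3
The smallest is to A, so q lies in the Voronoi region of A.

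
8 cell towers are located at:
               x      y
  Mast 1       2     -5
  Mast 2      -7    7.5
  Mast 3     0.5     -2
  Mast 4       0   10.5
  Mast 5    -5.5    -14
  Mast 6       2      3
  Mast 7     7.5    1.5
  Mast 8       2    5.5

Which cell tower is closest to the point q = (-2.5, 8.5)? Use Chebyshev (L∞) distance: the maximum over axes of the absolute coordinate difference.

d(q, Mast 1) = max(4.5, 13.5) = 13.5
d(q, Mast 2) = max(4.5, 1) = 4.5
d(q, Mast 3) = max(3, 10.5) = 10.5
d(q, Mast 4) = max(2.5, 2) = 2.5
d(q, Mast 5) = max(3, 22.5) = 22.5
d(q, Mast 6) = max(4.5, 5.5) = 5.5
d(q, Mast 7) = max(10, 7) = 10
d(q, Mast 8) = max(4.5, 3) = 4.5
Minimum is at Mast 4.

Mast 4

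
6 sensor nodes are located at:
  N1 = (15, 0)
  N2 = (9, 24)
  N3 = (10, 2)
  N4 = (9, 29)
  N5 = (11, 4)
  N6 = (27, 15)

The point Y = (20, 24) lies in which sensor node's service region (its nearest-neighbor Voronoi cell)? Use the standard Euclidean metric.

N2

Since √ is increasing, it suffices to compare squared distances:
|YN1|² = (20−15)² + (24−0)² = 25 + 576 = 601
|YN2|² = (20−9)² + (24−24)² = 121 + 0 = 121
|YN3|² = (20−10)² + (24−2)² = 100 + 484 = 584
|YN4|² = (20−9)² + (24−29)² = 121 + 25 = 146
|YN5|² = (20−11)² + (24−4)² = 81 + 400 = 481
|YN6|² = (20−27)² + (24−15)² = 49 + 81 = 130
The smallest is to N2, so Y lies in the Voronoi region of N2.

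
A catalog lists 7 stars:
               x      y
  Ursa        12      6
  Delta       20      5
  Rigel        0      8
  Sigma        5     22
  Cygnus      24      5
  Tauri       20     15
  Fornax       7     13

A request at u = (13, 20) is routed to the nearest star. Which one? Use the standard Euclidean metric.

Compare squared distances (the ordering matches that of the actual distances):
d²(u, Ursa) = (13−12)² + (20−6)² = 1 + 196 = 197
d²(u, Delta) = (13−20)² + (20−5)² = 49 + 225 = 274
d²(u, Rigel) = (13−0)² + (20−8)² = 169 + 144 = 313
d²(u, Sigma) = (13−5)² + (20−22)² = 64 + 4 = 68
d²(u, Cygnus) = (13−24)² + (20−5)² = 121 + 225 = 346
d²(u, Tauri) = (13−20)² + (20−15)² = 49 + 25 = 74
d²(u, Fornax) = (13−7)² + (20−13)² = 36 + 49 = 85
Sigma is nearest.

Sigma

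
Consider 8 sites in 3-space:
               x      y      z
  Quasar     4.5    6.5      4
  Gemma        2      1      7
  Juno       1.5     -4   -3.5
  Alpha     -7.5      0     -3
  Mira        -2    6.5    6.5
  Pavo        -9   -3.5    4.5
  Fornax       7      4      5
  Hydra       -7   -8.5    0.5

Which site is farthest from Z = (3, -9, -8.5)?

Mira

Squared Euclidean distances:
d²(Z, Quasar) = (3−4.5)² + (-9−6.5)² + (-8.5−4)² = 2.25 + 240.25 + 156.25 = 398.75
d²(Z, Gemma) = (3−2)² + (-9−1)² + (-8.5−7)² = 1 + 100 + 240.25 = 341.25
d²(Z, Juno) = (3−1.5)² + (-9−(-4))² + (-8.5−(-3.5))² = 2.25 + 25 + 25 = 52.25
d²(Z, Alpha) = (3−(-7.5))² + (-9−0)² + (-8.5−(-3))² = 110.25 + 81 + 30.25 = 221.5
d²(Z, Mira) = (3−(-2))² + (-9−6.5)² + (-8.5−6.5)² = 25 + 240.25 + 225 = 490.25
d²(Z, Pavo) = (3−(-9))² + (-9−(-3.5))² + (-8.5−4.5)² = 144 + 30.25 + 169 = 343.25
d²(Z, Fornax) = (3−7)² + (-9−4)² + (-8.5−5)² = 16 + 169 + 182.25 = 367.25
d²(Z, Hydra) = (3−(-7))² + (-9−(-8.5))² + (-8.5−0.5)² = 100 + 0.25 + 81 = 181.25
The largest is to Mira.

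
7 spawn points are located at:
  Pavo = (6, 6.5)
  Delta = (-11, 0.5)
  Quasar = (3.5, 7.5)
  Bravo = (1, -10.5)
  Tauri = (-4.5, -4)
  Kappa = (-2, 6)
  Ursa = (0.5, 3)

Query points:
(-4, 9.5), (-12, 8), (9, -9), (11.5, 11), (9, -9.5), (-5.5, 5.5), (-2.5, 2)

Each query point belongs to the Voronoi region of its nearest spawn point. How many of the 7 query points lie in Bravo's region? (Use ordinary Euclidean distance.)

2

(-4, 9.5) — d² to each: Pavo:109, Delta:130, Quasar:60.25, Bravo:425, Tauri:182.5, Kappa:16.25, Ursa:62.5 → nearest is Kappa
(-12, 8) — d² to each: Pavo:326.25, Delta:57.25, Quasar:240.5, Bravo:511.25, Tauri:200.25, Kappa:104, Ursa:181.25 → nearest is Delta
(9, -9) — d² to each: Pavo:249.25, Delta:490.25, Quasar:302.5, Bravo:66.25, Tauri:207.25, Kappa:346, Ursa:216.25 → nearest is Bravo
(11.5, 11) — d² to each: Pavo:50.5, Delta:616.5, Quasar:76.25, Bravo:572.5, Tauri:481, Kappa:207.25, Ursa:185 → nearest is Pavo
(9, -9.5) — d² to each: Pavo:265, Delta:500, Quasar:319.25, Bravo:65, Tauri:212.5, Kappa:361.25, Ursa:228.5 → nearest is Bravo
(-5.5, 5.5) — d² to each: Pavo:133.25, Delta:55.25, Quasar:85, Bravo:298.25, Tauri:91.25, Kappa:12.5, Ursa:42.25 → nearest is Kappa
(-2.5, 2) — d² to each: Pavo:92.5, Delta:74.5, Quasar:66.25, Bravo:168.5, Tauri:40, Kappa:16.25, Ursa:10 → nearest is Ursa
2 of the 7 points have Bravo as nearest.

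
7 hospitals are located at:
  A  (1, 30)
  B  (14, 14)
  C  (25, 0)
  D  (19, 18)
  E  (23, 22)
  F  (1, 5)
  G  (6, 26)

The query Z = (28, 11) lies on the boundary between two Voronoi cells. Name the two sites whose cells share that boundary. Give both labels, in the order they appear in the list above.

C and D

Squared distances from Z to each site:
|ZA|² = (28−1)² + (11−30)² = 729 + 361 = 1090
|ZB|² = (28−14)² + (11−14)² = 196 + 9 = 205
|ZC|² = (28−25)² + (11−0)² = 9 + 121 = 130
|ZD|² = (28−19)² + (11−18)² = 81 + 49 = 130
|ZE|² = (28−23)² + (11−22)² = 25 + 121 = 146
|ZF|² = (28−1)² + (11−5)² = 729 + 36 = 765
|ZG|² = (28−6)² + (11−26)² = 484 + 225 = 709
Z is equidistant from C and D (both at squared distance 130), and every other site is strictly farther — so Z lies on the C–D Voronoi edge.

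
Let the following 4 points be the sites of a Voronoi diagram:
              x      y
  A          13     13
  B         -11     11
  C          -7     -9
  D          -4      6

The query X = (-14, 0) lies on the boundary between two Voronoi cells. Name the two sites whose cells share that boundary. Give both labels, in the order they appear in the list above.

Squared distances from X to each site:
|XA|² = 729 + 169 = 898
|XB|² = 9 + 121 = 130
|XC|² = 49 + 81 = 130
|XD|² = 100 + 36 = 136
X is equidistant from B and C (both at squared distance 130), and every other site is strictly farther — so X lies on the B–C Voronoi edge.

B and C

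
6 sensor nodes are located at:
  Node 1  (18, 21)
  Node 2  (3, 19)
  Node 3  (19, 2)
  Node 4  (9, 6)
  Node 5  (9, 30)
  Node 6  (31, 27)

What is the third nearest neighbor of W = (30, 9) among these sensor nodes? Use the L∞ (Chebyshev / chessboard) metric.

d(W, Node 1) = max(12, 12) = 12
d(W, Node 2) = max(27, 10) = 27
d(W, Node 3) = max(11, 7) = 11
d(W, Node 4) = max(21, 3) = 21
d(W, Node 5) = max(21, 21) = 21
d(W, Node 6) = max(1, 18) = 18
Sorted ascending: Node 3, Node 1, Node 6, Node 4, … — the third-nearest is Node 6.

Node 6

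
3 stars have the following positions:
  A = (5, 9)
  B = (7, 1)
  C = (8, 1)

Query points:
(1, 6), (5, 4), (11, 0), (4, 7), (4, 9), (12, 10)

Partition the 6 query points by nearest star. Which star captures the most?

A

(1, 6) — d² to each: A:25, B:61, C:74 → nearest is A
(5, 4) — d² to each: A:25, B:13, C:18 → nearest is B
(11, 0) — d² to each: A:117, B:17, C:10 → nearest is C
(4, 7) — d² to each: A:5, B:45, C:52 → nearest is A
(4, 9) — d² to each: A:1, B:73, C:80 → nearest is A
(12, 10) — d² to each: A:50, B:106, C:97 → nearest is A
Tally — A:4, B:1, C:1. A captures the most (4).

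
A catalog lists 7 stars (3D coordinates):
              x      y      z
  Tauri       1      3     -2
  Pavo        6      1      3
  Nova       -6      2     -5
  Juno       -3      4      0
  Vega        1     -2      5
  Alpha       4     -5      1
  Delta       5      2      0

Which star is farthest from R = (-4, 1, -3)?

Since √ is increasing, it suffices to compare squared distances:
d²(R, Tauri) = (-4−1)² + (1−3)² + (-3−(-2))² = 25 + 4 + 1 = 30
d²(R, Pavo) = (-4−6)² + (1−1)² + (-3−3)² = 100 + 0 + 36 = 136
d²(R, Nova) = (-4−(-6))² + (1−2)² + (-3−(-5))² = 4 + 1 + 4 = 9
d²(R, Juno) = (-4−(-3))² + (1−4)² + (-3−0)² = 1 + 9 + 9 = 19
d²(R, Vega) = (-4−1)² + (1−(-2))² + (-3−5)² = 25 + 9 + 64 = 98
d²(R, Alpha) = (-4−4)² + (1−(-5))² + (-3−1)² = 64 + 36 + 16 = 116
d²(R, Delta) = (-4−5)² + (1−2)² + (-3−0)² = 81 + 1 + 9 = 91
The largest is to Pavo.

Pavo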